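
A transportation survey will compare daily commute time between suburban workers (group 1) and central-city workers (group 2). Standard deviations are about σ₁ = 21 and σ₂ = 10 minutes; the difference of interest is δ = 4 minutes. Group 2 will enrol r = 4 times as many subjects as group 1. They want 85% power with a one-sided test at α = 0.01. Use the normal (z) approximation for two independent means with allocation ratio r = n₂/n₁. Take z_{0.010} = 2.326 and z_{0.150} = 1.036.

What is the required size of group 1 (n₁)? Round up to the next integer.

n₁ = 330

n₁ = (z_α + z_β)² · (σ₁² + σ₂²/r) / δ²
   = (2.326 + 1.036)² · (21² + 10²/4) / 4²
   = 11.3030 · (441 + 25) / 16
   = 11.3030 · 466 / 16
   = 329.20
Round up → n₁ = 330; n₂ = r·n₁ = 4 × 330 = 1320.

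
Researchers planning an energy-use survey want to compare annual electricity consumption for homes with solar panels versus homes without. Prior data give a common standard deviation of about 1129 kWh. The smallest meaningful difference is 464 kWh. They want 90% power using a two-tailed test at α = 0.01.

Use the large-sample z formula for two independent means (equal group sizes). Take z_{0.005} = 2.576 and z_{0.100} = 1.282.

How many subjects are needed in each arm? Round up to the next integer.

n = (z_{α/2} + z_β)² · (σ₁² + σ₂²) / δ²
  = (2.576 + 1.282)² · (2·1129² = 2549282) / 464²
  = 14.8842 · 2549282 / 215296
  = 176.24
Round up → n = 177 per group.

n = 177 per group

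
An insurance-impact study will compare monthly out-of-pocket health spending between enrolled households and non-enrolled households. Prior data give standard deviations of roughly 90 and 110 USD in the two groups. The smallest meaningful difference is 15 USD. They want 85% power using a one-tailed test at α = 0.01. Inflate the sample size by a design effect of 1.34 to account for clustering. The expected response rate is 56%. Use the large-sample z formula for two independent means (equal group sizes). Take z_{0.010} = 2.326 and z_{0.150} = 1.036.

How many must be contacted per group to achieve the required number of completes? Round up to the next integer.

n = (z_α + z_β)² · (σ₁² + σ₂²) / δ²
  = (2.326 + 1.036)² · (90² + 110² = 20200) / 15²
  = 11.3030 · 20200 / 225
  = 1014.76
Design effect: 1.34 × 1014.76 = 1359.78.
Adjust for 56% response: 1359.78 / 0.56 = 2428.18.
Round up → n = 2429 per group.

n = 2429 per group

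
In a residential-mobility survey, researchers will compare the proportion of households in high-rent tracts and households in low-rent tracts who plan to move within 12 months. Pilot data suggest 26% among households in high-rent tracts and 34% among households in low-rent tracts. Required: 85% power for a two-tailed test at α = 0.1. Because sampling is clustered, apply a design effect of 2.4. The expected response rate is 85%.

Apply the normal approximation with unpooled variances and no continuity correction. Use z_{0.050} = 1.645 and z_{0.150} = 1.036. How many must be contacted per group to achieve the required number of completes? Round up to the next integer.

n = (z_{α/2} + z_β)² · [p₁(1−p₁) + p₂(1−p₂)] / (p₁ − p₂)²
  = (1.645 + 1.036)² · (0.26·0.74 + 0.34·0.66) / (-0.08)²
  = (2.681)² · (0.1924 + 0.2244) / 0.0064
  = 7.1878 · 0.4168 / 0.0064
  = 468.10
Design effect: 2.4 × 468.10 = 1123.45.
Adjust for 85% response: 1123.45 / 0.85 = 1321.70.
Round up → n = 1322 per group.

n = 1322 per group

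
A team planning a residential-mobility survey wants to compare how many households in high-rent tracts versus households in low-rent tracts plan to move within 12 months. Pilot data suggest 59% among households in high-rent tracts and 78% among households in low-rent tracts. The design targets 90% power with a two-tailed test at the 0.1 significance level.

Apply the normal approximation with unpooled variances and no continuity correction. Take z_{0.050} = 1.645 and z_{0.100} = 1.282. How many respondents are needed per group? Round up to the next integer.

n = 99 per group

n = (z_{α/2} + z_β)² · [p₁(1−p₁) + p₂(1−p₂)] / (p₁ − p₂)²
  = (1.645 + 1.282)² · (0.59·0.41 + 0.78·0.22) / (-0.19)²
  = (2.927)² · (0.2419 + 0.1716) / 0.0361
  = 8.5673 · 0.4135 / 0.0361
  = 98.13
Round up → n = 99 per group.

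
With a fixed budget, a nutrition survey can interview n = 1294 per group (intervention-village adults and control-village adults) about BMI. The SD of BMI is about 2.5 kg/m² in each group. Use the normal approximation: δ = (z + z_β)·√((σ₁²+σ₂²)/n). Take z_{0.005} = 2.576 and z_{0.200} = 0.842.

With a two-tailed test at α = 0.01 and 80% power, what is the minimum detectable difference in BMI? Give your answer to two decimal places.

Minimum detectable difference ≈ 0.34 kg/m²

δ = (z_{α/2} + z_β) · √((σ₁²+σ₂²)/n)
  = (2.576 + 0.842) · √(12.5/1294)
  = 3.418 · √0.00966
  = 3.418 · 0.0983
  = 0.3359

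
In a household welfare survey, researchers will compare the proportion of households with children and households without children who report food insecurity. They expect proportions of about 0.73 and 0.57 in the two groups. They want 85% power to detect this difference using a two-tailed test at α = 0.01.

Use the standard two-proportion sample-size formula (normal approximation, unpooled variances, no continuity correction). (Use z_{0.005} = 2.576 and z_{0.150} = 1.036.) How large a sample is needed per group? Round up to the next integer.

n = (z_{α/2} + z_β)² · [p₁(1−p₁) + p₂(1−p₂)] / (p₁ − p₂)²
  = (2.576 + 1.036)² · (0.73·0.27 + 0.57·0.43) / (0.16)²
  = (3.612)² · (0.1971 + 0.2451) / 0.0256
  = 13.0465 · 0.4422 / 0.0256
  = 225.36
Round up → n = 226 per group.

n = 226 per group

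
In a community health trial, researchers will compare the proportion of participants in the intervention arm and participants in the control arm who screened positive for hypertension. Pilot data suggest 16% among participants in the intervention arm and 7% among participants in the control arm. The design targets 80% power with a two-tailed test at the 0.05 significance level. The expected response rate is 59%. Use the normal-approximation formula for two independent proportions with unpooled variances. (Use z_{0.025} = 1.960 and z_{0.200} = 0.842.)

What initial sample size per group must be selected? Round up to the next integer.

n = 328 per group

n = (z_{α/2} + z_β)² · [p₁(1−p₁) + p₂(1−p₂)] / (p₁ − p₂)²
  = (1.960 + 0.842)² · (0.16·0.84 + 0.07·0.93) / (0.09)²
  = (2.802)² · (0.1344 + 0.0651) / 0.0081
  = 7.8512 · 0.1995 / 0.0081
  = 193.37
Adjust for 59% response: 193.37 / 0.59 = 327.75.
Round up → n = 328 per group.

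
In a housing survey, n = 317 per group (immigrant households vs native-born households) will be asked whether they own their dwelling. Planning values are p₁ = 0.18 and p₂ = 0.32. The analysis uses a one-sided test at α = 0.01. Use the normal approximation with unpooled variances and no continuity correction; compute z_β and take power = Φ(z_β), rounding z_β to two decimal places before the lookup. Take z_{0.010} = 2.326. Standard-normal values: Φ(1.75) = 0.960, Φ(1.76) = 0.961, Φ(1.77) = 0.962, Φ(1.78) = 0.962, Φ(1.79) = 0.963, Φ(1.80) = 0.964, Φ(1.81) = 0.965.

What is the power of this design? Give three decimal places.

Power ≈ 0.964

z_β = |p₁−p₂|·√(n/[p₁q₁+p₂q₂]) − z_α
    = 0.14 · √(317/0.3652) − 2.326
    = 0.14 · 29.4621 − 2.326
    = 4.1247 − 2.326 = 1.7987 → 1.80
Power = Φ(1.80) = 0.964.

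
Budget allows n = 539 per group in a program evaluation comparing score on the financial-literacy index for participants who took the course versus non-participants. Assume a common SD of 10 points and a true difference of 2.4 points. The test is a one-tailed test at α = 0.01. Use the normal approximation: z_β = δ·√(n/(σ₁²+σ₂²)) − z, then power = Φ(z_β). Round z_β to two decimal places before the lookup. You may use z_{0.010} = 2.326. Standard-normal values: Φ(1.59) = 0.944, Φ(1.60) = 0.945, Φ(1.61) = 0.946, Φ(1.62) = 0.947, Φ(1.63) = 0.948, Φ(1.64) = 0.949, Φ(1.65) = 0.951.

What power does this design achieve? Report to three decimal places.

Power ≈ 0.946

z_β = δ·√(n/(σ₁²+σ₂²)) − z_α
    = 2.4 · √(539/200) − 2.326
    = 2.4 · 1.64165 − 2.326
    = 3.9399 − 2.326 = 1.6139 → 1.61
Power = Φ(1.61) = 0.946.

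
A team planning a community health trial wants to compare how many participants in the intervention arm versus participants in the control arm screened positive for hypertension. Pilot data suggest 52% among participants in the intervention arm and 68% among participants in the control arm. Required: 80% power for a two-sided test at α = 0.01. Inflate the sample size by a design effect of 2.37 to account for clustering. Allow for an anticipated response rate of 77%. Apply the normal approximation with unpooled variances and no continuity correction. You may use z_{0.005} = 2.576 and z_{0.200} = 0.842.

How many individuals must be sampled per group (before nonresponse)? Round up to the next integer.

n = 657 per group

n = (z_{α/2} + z_β)² · [p₁(1−p₁) + p₂(1−p₂)] / (p₁ − p₂)²
  = (2.576 + 0.842)² · (0.52·0.48 + 0.68·0.32) / (-0.16)²
  = (3.418)² · (0.2496 + 0.2176) / 0.0256
  = 11.6827 · 0.4672 / 0.0256
  = 213.21
Design effect: 2.37 × 213.21 = 505.31.
Adjust for 77% response: 505.31 / 0.77 = 656.24.
Round up → n = 657 per group.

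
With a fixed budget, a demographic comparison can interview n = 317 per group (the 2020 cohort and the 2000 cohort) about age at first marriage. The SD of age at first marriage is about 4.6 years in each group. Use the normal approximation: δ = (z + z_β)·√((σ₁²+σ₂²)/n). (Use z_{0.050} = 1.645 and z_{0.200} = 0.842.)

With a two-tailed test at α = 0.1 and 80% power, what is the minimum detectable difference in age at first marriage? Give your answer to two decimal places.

Minimum detectable difference ≈ 0.91 years

δ = (z_{α/2} + z_β) · √((σ₁²+σ₂²)/n)
  = (1.645 + 0.842) · √(42.32/317)
  = 2.487 · √0.1335
  = 2.487 · 0.3654
  = 0.9087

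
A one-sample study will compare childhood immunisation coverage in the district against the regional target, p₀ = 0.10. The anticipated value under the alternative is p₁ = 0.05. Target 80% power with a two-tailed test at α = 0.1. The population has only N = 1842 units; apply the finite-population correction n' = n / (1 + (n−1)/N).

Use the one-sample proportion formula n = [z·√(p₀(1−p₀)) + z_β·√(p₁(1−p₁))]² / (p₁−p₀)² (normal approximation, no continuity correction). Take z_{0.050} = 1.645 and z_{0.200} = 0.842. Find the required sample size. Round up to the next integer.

n = [z_{α/2}·√(p₀q₀) + z_β·√(p₁q₁)]² / (p₁ − p₀)²
  = [1.645·√(0.10·0.90) + 0.842·√(0.05·0.95)]² / (-0.05)²
  = [1.645·0.3000 + 0.842·0.2179]² / 0.0025
  = [0.6770]² / 0.0025
  = 183.34
Finite-population correction (N = 1842): 183.34 / (1 + (183.34 − 1)/1842) = 166.82.
Round up → n = 167.

n = 167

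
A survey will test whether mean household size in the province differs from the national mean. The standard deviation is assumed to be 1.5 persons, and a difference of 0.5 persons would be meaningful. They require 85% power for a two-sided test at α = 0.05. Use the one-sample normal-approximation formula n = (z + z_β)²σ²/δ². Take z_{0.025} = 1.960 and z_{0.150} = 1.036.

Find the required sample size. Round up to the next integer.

n = 81

n = (z_{α/2} + z_β)² · σ² / δ²
  = (1.960 + 1.036)² · 1.5² / 0.5²
  = 8.9760 · 2.25 / 0.25
  = 80.78
Round up → n = 81.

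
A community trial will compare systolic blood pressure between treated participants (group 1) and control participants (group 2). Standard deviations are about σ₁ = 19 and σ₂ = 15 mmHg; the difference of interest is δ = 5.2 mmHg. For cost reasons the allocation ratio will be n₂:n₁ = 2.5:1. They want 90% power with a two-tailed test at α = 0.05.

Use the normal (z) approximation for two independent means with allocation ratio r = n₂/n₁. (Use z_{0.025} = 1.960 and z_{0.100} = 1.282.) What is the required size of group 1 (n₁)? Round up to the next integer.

n₁ = (z_{α/2} + z_β)² · (σ₁² + σ₂²/r) / δ²
   = (1.960 + 1.282)² · (19² + 15²/2.5) / 5.2²
   = 10.5106 · (361 + 90) / 27.04
   = 10.5106 · 451 / 27.04
   = 175.31
Round up → n₁ = 176; n₂ = r·n₁ = 2.5 × 176 = 440.

n₁ = 176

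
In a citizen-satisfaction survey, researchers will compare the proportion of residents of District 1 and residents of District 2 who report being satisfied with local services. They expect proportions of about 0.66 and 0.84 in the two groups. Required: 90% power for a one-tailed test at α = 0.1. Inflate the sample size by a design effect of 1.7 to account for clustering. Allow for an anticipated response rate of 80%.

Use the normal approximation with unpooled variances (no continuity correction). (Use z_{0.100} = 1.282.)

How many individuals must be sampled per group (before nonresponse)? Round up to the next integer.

n = 155 per group

n = (z_α + z_β)² · [p₁(1−p₁) + p₂(1−p₂)] / (p₁ − p₂)²
  = (1.282 + 1.282)² · (0.66·0.34 + 0.84·0.16) / (-0.18)²
  = (2.564)² · (0.2244 + 0.1344) / 0.0324
  = 6.5741 · 0.3588 / 0.0324
  = 72.80
Design effect: 1.7 × 72.80 = 123.76.
Adjust for 80% response: 123.76 / 0.80 = 154.70.
Round up → n = 155 per group.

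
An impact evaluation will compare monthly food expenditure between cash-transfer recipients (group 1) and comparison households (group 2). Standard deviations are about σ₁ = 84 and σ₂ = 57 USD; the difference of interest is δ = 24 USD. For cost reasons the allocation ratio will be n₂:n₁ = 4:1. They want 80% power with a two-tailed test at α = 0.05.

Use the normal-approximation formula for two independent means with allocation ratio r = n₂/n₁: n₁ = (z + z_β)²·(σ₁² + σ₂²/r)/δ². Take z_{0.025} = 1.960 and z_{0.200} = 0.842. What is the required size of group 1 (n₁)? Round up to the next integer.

n₁ = 108

n₁ = (z_{α/2} + z_β)² · (σ₁² + σ₂²/r) / δ²
   = (1.960 + 0.842)² · (84² + 57²/4) / 24²
   = 7.8512 · (7056 + 812.25) / 576
   = 7.8512 · 7868.2 / 576
   = 107.25
Round up → n₁ = 108; n₂ = r·n₁ = 4 × 108 = 432.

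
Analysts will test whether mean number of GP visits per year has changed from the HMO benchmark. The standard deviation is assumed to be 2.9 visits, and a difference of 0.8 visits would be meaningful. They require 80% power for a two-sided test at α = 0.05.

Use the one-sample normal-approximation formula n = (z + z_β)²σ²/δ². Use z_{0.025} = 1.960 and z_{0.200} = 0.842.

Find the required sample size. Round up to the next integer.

n = 104

n = (z_{α/2} + z_β)² · σ² / δ²
  = (1.960 + 0.842)² · 2.9² / 0.8²
  = 7.8512 · 8.41 / 0.64
  = 103.17
Round up → n = 104.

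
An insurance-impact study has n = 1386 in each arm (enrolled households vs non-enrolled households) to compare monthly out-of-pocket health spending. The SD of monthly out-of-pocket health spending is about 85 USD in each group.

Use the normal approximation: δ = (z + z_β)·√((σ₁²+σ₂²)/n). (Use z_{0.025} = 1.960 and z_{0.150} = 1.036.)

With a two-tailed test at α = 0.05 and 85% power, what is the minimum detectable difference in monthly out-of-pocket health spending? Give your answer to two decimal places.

Minimum detectable difference ≈ 9.67 USD

δ = (z_{α/2} + z_β) · √((σ₁²+σ₂²)/n)
  = (1.960 + 1.036) · √(14450/1386)
  = 2.996 · √10.4257
  = 2.996 · 3.2289
  = 9.6737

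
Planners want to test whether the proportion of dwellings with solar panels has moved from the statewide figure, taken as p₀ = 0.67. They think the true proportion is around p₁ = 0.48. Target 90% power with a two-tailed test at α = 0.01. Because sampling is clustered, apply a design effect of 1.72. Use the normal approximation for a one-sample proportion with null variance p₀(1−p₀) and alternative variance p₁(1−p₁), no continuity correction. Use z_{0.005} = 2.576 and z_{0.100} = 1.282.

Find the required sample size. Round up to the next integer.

n = [z_{α/2}·√(p₀q₀) + z_β·√(p₁q₁)]² / (p₁ − p₀)²
  = [2.576·√(0.67·0.33) + 1.282·√(0.48·0.52)]² / (-0.19)²
  = [2.576·0.4702 + 1.282·0.4996]² / 0.0361
  = [1.8518]² / 0.0361
  = 94.99
Design effect: 1.72 × 94.99 = 163.38.
Round up → n = 164.

n = 164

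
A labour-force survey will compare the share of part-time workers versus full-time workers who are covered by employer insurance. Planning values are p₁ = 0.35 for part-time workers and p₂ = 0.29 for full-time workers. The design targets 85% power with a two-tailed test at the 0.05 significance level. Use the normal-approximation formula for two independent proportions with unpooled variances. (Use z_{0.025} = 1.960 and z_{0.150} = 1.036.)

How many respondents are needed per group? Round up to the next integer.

n = (z_{α/2} + z_β)² · [p₁(1−p₁) + p₂(1−p₂)] / (p₁ − p₂)²
  = (1.960 + 1.036)² · (0.35·0.65 + 0.29·0.71) / (0.06)²
  = (2.996)² · (0.2275 + 0.2059) / 0.0036
  = 8.9760 · 0.4334 / 0.0036
  = 1080.61
Round up → n = 1081 per group.

n = 1081 per group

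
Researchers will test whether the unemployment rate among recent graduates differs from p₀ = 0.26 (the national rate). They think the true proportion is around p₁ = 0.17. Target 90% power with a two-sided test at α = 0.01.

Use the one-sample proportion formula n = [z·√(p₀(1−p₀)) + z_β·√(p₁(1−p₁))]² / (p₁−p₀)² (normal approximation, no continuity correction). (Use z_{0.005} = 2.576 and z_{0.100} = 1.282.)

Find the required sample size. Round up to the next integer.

n = [z_{α/2}·√(p₀q₀) + z_β·√(p₁q₁)]² / (p₁ − p₀)²
  = [2.576·√(0.26·0.74) + 1.282·√(0.17·0.83)]² / (-0.09)²
  = [2.576·0.4386 + 1.282·0.3756]² / 0.0081
  = [1.6115]² / 0.0081
  = 320.60
Round up → n = 321.

n = 321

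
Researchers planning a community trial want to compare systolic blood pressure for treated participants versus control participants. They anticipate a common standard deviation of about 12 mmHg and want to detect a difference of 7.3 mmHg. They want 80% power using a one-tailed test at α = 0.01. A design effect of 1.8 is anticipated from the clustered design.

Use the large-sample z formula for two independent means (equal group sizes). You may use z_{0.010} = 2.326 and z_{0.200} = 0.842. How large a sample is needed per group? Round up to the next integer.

n = 98 per group

n = (z_α + z_β)² · (σ₁² + σ₂²) / δ²
  = (2.326 + 0.842)² · (2·12² = 288) / 7.3²
  = 10.0362 · 288 / 53.29
  = 54.24
Design effect: 1.8 × 54.24 = 97.63.
Round up → n = 98 per group.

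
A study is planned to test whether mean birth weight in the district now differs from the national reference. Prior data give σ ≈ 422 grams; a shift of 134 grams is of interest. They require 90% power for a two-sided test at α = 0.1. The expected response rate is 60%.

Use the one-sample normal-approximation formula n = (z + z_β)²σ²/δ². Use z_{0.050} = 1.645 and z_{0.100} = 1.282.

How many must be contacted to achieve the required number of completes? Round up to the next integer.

n = 142

n = (z_{α/2} + z_β)² · σ² / δ²
  = (1.645 + 1.282)² · 422² / 134²
  = 8.5673 · 178084 / 17956
  = 84.97
Adjust for 60% response: 84.97 / 0.60 = 141.62.
Round up → n = 142.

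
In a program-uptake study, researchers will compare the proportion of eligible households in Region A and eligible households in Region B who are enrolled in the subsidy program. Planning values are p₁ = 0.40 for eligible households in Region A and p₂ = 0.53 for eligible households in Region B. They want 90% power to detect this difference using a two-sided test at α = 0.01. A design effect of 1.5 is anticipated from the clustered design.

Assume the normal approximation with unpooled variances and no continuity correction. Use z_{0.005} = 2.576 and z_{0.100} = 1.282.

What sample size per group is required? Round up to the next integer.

n = (z_{α/2} + z_β)² · [p₁(1−p₁) + p₂(1−p₂)] / (p₁ − p₂)²
  = (2.576 + 1.282)² · (0.40·0.60 + 0.53·0.47) / (-0.13)²
  = (3.858)² · (0.2400 + 0.2491) / 0.0169
  = 14.8842 · 0.4891 / 0.0169
  = 430.76
Design effect: 1.5 × 430.76 = 646.14.
Round up → n = 647 per group.

n = 647 per group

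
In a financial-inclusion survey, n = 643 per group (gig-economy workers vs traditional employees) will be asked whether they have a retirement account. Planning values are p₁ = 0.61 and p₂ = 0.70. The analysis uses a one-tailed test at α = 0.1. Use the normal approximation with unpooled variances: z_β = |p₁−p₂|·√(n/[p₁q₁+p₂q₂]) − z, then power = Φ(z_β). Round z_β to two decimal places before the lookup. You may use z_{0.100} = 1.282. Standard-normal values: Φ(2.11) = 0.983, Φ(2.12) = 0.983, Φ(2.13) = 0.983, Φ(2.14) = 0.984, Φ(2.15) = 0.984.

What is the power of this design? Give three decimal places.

Power ≈ 0.983

z_β = |p₁−p₂|·√(n/[p₁q₁+p₂q₂]) − z_α
    = 0.09 · √(643/0.4479) − 1.282
    = 0.09 · 37.8892 − 1.282
    = 3.4100 − 1.282 = 2.1280 → 2.13
Power = Φ(2.13) = 0.983.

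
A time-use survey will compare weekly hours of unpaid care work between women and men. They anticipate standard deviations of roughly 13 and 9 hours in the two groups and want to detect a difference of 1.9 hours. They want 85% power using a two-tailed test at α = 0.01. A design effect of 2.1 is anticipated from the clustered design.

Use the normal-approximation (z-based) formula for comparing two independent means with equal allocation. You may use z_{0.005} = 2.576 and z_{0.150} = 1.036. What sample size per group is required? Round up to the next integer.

n = (z_{α/2} + z_β)² · (σ₁² + σ₂²) / δ²
  = (2.576 + 1.036)² · (13² + 9² = 250) / 1.9²
  = 13.0465 · 250 / 3.61
  = 903.50
Design effect: 2.1 × 903.50 = 1897.35.
Round up → n = 1898 per group.

n = 1898 per group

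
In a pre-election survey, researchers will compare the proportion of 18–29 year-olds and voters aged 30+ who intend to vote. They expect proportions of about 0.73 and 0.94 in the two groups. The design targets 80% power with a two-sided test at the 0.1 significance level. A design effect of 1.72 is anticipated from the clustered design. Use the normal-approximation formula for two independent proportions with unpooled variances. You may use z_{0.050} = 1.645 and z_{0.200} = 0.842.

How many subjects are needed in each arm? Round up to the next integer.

n = 62 per group

n = (z_{α/2} + z_β)² · [p₁(1−p₁) + p₂(1−p₂)] / (p₁ − p₂)²
  = (1.645 + 0.842)² · (0.73·0.27 + 0.94·0.06) / (-0.21)²
  = (2.487)² · (0.1971 + 0.0564) / 0.0441
  = 6.1852 · 0.2535 / 0.0441
  = 35.55
Design effect: 1.72 × 35.55 = 61.15.
Round up → n = 62 per group.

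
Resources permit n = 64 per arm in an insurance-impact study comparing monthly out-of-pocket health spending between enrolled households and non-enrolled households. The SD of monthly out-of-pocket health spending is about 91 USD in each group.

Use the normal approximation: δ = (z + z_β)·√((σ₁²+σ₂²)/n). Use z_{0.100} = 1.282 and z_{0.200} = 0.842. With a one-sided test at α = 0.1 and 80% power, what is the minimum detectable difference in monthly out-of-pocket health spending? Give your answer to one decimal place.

Minimum detectable difference ≈ 34.2 USD

δ = (z_α + z_β) · √((σ₁²+σ₂²)/n)
  = (1.282 + 0.842) · √(16562/64)
  = 2.124 · √258.7812
  = 2.124 · 16.0867
  = 34.1681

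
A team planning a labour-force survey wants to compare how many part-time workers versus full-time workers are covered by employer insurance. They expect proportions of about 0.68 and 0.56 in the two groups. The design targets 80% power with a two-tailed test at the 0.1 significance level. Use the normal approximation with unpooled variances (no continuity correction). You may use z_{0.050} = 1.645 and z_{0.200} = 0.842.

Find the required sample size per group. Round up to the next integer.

n = 200 per group

n = (z_{α/2} + z_β)² · [p₁(1−p₁) + p₂(1−p₂)] / (p₁ − p₂)²
  = (1.645 + 0.842)² · (0.68·0.32 + 0.56·0.44) / (0.12)²
  = (2.487)² · (0.2176 + 0.2464) / 0.0144
  = 6.1852 · 0.4640 / 0.0144
  = 199.30
Round up → n = 200 per group.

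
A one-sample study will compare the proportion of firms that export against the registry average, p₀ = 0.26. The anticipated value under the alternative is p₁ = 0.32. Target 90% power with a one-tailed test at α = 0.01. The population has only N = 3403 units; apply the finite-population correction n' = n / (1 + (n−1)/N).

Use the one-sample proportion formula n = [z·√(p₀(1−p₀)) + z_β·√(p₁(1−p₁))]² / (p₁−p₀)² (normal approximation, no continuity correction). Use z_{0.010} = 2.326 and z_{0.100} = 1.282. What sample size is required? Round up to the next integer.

n = 600

n = [z_α·√(p₀q₀) + z_β·√(p₁q₁)]² / (p₁ − p₀)²
  = [2.326·√(0.26·0.74) + 1.282·√(0.32·0.68)]² / (0.06)²
  = [2.326·0.4386 + 1.282·0.4665]² / 0.0036
  = [1.6183]² / 0.0036
  = 727.46
Finite-population correction (N = 3403): 727.46 / (1 + (727.46 − 1)/3403) = 599.48.
Round up → n = 600.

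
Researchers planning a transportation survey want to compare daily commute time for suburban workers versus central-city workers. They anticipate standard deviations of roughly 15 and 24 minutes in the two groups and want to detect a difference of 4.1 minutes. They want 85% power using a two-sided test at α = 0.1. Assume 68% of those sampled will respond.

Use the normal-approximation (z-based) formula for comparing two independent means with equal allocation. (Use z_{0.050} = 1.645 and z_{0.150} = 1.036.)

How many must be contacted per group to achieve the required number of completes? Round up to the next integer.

n = 504 per group

n = (z_{α/2} + z_β)² · (σ₁² + σ₂²) / δ²
  = (1.645 + 1.036)² · (15² + 24² = 801) / 4.1²
  = 7.1878 · 801 / 16.81
  = 342.50
Adjust for 68% response: 342.50 / 0.68 = 503.67.
Round up → n = 504 per group.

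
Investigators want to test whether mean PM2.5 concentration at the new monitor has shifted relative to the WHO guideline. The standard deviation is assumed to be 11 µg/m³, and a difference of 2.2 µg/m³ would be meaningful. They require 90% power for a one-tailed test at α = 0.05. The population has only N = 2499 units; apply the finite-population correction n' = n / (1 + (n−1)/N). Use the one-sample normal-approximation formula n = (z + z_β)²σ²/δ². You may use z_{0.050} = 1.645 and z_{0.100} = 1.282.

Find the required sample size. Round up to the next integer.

n = (z_α + z_β)² · σ² / δ²
  = (1.645 + 1.282)² · 11² / 2.2²
  = 8.5673 · 121 / 4.84
  = 214.18
Finite-population correction (N = 2499): 214.18 / (1 + (214.18 − 1)/2499) = 197.35.
Round up → n = 198.

n = 198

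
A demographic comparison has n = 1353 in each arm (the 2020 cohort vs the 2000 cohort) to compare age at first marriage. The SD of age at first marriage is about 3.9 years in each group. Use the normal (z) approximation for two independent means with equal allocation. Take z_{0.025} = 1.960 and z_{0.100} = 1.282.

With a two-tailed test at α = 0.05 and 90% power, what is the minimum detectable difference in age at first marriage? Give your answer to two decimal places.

Minimum detectable difference ≈ 0.49 years

δ = (z_{α/2} + z_β) · √((σ₁²+σ₂²)/n)
  = (1.960 + 1.282) · √(30.42/1353)
  = 3.242 · √0.02248
  = 3.242 · 0.1499
  = 0.4861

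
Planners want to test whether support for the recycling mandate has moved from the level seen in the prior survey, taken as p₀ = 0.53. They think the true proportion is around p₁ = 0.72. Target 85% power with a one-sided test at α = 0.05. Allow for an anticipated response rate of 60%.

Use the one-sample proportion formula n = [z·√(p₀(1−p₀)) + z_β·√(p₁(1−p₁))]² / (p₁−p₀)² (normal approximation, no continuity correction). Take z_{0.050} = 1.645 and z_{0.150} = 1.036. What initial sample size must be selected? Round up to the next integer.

n = 77

n = [z_α·√(p₀q₀) + z_β·√(p₁q₁)]² / (p₁ − p₀)²
  = [1.645·√(0.53·0.47) + 1.036·√(0.72·0.28)]² / (0.19)²
  = [1.645·0.4991 + 1.036·0.4490]² / 0.0361
  = [1.2862]² / 0.0361
  = 45.82
Adjust for 60% response: 45.82 / 0.60 = 76.37.
Round up → n = 77.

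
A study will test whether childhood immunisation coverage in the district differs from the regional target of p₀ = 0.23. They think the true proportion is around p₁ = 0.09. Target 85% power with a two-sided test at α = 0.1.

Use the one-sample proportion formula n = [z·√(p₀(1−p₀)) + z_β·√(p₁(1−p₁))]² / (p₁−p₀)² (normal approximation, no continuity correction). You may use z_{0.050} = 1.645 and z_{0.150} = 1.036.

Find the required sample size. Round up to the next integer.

n = [z_{α/2}·√(p₀q₀) + z_β·√(p₁q₁)]² / (p₁ − p₀)²
  = [1.645·√(0.23·0.77) + 1.036·√(0.09·0.91)]² / (-0.14)²
  = [1.645·0.4208 + 1.036·0.2862]² / 0.0196
  = [0.9888]² / 0.0196
  = 49.88
Round up → n = 50.

n = 50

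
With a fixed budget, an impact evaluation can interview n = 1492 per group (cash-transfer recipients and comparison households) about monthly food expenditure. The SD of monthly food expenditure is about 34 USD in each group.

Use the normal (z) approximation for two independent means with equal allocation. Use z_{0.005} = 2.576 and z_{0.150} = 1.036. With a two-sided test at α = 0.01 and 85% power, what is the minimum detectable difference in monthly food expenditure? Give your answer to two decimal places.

δ = (z_{α/2} + z_β) · √((σ₁²+σ₂²)/n)
  = (2.576 + 1.036) · √(2312/1492)
  = 3.612 · √1.5496
  = 3.612 · 1.2448
  = 4.4963

Minimum detectable difference ≈ 4.50 USD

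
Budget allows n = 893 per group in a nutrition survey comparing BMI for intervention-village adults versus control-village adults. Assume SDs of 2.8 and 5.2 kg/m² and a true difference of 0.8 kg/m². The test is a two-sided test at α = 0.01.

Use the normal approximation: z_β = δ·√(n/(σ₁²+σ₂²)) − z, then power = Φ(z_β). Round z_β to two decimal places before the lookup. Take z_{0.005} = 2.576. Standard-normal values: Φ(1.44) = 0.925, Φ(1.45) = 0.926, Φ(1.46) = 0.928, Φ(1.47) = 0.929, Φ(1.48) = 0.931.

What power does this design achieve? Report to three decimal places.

Power ≈ 0.929

z_β = δ·√(n/(σ₁²+σ₂²)) − z_{α/2}
    = 0.8 · √(893/34.88) − 2.576
    = 0.8 · 5.05985 − 2.576
    = 4.0479 − 2.576 = 1.4719 → 1.47
Power = Φ(1.47) = 0.929.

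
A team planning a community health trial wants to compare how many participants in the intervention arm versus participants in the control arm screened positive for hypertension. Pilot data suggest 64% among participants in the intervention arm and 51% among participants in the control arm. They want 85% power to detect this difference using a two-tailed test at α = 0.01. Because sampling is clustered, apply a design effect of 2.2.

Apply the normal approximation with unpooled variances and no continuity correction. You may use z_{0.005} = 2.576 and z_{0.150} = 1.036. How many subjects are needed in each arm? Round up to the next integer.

n = 816 per group

n = (z_{α/2} + z_β)² · [p₁(1−p₁) + p₂(1−p₂)] / (p₁ − p₂)²
  = (2.576 + 1.036)² · (0.64·0.36 + 0.51·0.49) / (0.13)²
  = (3.612)² · (0.2304 + 0.2499) / 0.0169
  = 13.0465 · 0.4803 / 0.0169
  = 370.78
Design effect: 2.2 × 370.78 = 815.73.
Round up → n = 816 per group.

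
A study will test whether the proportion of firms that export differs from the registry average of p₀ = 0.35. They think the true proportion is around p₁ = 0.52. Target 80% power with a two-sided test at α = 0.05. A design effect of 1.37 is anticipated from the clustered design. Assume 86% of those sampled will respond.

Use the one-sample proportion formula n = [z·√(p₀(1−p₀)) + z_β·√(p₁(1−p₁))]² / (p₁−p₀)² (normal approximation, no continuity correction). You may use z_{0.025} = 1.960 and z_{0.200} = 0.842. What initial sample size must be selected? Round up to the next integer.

n = 102

n = [z_{α/2}·√(p₀q₀) + z_β·√(p₁q₁)]² / (p₁ − p₀)²
  = [1.960·√(0.35·0.65) + 0.842·√(0.52·0.48)]² / (0.17)²
  = [1.960·0.4770 + 0.842·0.4996]² / 0.0289
  = [1.3555]² / 0.0289
  = 63.58
Design effect: 1.37 × 63.58 = 87.10.
Adjust for 86% response: 87.10 / 0.86 = 101.28.
Round up → n = 102.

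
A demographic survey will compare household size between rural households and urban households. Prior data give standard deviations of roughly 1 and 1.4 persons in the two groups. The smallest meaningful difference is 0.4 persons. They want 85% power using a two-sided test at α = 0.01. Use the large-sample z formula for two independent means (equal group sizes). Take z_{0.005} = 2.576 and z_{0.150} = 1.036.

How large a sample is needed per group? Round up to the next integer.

n = 242 per group

n = (z_{α/2} + z_β)² · (σ₁² + σ₂²) / δ²
  = (2.576 + 1.036)² · (1² + 1.4² = 2.96) / 0.4²
  = 13.0465 · 2.96 / 0.16
  = 241.36
Round up → n = 242 per group.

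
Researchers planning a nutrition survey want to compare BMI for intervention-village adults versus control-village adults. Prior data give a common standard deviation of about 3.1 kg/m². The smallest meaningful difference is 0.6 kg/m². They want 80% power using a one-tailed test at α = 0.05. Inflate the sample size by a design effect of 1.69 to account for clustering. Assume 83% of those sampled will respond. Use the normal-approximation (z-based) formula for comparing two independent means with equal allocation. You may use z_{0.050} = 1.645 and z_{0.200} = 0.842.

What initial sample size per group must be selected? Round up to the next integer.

n = (z_α + z_β)² · (σ₁² + σ₂²) / δ²
  = (1.645 + 0.842)² · (2·3.1² = 19.22) / 0.6²
  = 6.1852 · 19.22 / 0.36
  = 330.22
Design effect: 1.69 × 330.22 = 558.07.
Adjust for 83% response: 558.07 / 0.83 = 672.37.
Round up → n = 673 per group.

n = 673 per group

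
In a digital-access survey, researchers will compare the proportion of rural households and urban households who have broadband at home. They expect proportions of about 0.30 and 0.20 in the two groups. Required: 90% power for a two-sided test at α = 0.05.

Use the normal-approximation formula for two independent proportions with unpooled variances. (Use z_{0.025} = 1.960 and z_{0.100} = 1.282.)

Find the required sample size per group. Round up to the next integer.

n = 389 per group

n = (z_{α/2} + z_β)² · [p₁(1−p₁) + p₂(1−p₂)] / (p₁ − p₂)²
  = (1.960 + 1.282)² · (0.30·0.70 + 0.20·0.80) / (0.10)²
  = (3.242)² · (0.2100 + 0.1600) / 0.0100
  = 10.5106 · 0.3700 / 0.0100
  = 388.89
Round up → n = 389 per group.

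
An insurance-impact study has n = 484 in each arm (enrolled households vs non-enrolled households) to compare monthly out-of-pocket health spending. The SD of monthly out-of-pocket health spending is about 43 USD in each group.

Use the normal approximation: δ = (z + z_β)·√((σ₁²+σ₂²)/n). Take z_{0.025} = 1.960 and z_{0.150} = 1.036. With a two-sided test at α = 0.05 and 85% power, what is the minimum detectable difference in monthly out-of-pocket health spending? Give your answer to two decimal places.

δ = (z_{α/2} + z_β) · √((σ₁²+σ₂²)/n)
  = (1.960 + 1.036) · √(3698/484)
  = 2.996 · √7.6405
  = 2.996 · 2.7641
  = 8.2814

Minimum detectable difference ≈ 8.28 USD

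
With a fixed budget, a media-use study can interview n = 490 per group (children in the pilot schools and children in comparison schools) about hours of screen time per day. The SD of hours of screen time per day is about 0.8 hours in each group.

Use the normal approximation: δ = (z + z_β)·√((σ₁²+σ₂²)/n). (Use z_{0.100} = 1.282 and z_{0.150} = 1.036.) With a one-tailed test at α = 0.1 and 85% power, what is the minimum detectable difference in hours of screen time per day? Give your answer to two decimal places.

δ = (z_α + z_β) · √((σ₁²+σ₂²)/n)
  = (1.282 + 1.036) · √(1.28/490)
  = 2.318 · √0.00261
  = 2.318 · 0.0511
  = 0.1185

Minimum detectable difference ≈ 0.12 hours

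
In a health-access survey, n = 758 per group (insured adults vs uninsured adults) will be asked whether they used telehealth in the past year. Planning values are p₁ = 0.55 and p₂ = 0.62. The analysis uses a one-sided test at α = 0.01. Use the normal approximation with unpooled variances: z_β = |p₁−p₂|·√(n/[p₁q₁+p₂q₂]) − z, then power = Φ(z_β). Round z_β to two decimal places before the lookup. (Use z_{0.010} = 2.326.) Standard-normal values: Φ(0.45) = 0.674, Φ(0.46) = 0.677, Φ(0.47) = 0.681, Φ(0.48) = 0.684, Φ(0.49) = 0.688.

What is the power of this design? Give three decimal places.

z_β = |p₁−p₂|·√(n/[p₁q₁+p₂q₂]) − z_α
    = 0.07 · √(758/0.4831) − 2.326
    = 0.07 · 39.6110 − 2.326
    = 2.7728 − 2.326 = 0.4468 → 0.45
Power = Φ(0.45) = 0.674.

Power ≈ 0.674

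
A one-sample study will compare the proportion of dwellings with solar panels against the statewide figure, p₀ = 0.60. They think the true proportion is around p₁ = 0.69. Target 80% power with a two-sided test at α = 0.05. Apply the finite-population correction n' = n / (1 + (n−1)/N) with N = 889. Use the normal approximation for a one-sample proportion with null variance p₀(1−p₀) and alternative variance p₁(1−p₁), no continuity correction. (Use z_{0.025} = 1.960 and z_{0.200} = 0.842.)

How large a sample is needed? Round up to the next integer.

n = [z_{α/2}·√(p₀q₀) + z_β·√(p₁q₁)]² / (p₁ − p₀)²
  = [1.960·√(0.60·0.40) + 0.842·√(0.69·0.31)]² / (0.09)²
  = [1.960·0.4899 + 0.842·0.4625]² / 0.0081
  = [1.3496]² / 0.0081
  = 224.87
Finite-population correction (N = 889): 224.87 / (1 + (224.87 − 1)/889) = 179.64.
Round up → n = 180.

n = 180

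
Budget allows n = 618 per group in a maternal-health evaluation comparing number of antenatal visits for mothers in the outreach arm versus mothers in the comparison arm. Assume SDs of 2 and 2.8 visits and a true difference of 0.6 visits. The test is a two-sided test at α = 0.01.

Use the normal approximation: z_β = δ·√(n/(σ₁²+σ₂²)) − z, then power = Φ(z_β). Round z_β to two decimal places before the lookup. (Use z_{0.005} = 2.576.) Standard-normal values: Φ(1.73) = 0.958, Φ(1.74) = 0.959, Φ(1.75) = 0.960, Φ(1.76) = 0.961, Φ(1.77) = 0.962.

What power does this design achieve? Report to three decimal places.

Power ≈ 0.961

z_β = δ·√(n/(σ₁²+σ₂²)) − z_{α/2}
    = 0.6 · √(618/11.84) − 2.576
    = 0.6 · 7.22468 − 2.576
    = 4.3348 − 2.576 = 1.7588 → 1.76
Power = Φ(1.76) = 0.961.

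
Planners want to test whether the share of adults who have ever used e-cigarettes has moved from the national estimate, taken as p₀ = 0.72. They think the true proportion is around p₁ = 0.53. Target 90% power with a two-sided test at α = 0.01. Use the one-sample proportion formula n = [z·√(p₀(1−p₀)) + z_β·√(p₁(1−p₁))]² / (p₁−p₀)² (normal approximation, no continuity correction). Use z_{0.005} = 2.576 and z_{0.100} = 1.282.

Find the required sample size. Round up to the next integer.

n = [z_{α/2}·√(p₀q₀) + z_β·√(p₁q₁)]² / (p₁ − p₀)²
  = [2.576·√(0.72·0.28) + 1.282·√(0.53·0.47)]² / (-0.19)²
  = [2.576·0.4490 + 1.282·0.4991]² / 0.0361
  = [1.7965]² / 0.0361
  = 89.40
Round up → n = 90.

n = 90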